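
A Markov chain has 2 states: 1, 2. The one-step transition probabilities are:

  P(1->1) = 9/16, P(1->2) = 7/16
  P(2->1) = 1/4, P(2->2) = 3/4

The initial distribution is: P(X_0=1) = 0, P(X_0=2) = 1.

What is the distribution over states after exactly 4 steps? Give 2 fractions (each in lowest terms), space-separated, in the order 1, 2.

Answer: 5901/16384 10483/16384

Derivation:
Propagating the distribution step by step (d_{t+1} = d_t * P):
d_0 = (1=0, 2=1)
  d_1[1] = 0*9/16 + 1*1/4 = 1/4
  d_1[2] = 0*7/16 + 1*3/4 = 3/4
d_1 = (1=1/4, 2=3/4)
  d_2[1] = 1/4*9/16 + 3/4*1/4 = 21/64
  d_2[2] = 1/4*7/16 + 3/4*3/4 = 43/64
d_2 = (1=21/64, 2=43/64)
  d_3[1] = 21/64*9/16 + 43/64*1/4 = 361/1024
  d_3[2] = 21/64*7/16 + 43/64*3/4 = 663/1024
d_3 = (1=361/1024, 2=663/1024)
  d_4[1] = 361/1024*9/16 + 663/1024*1/4 = 5901/16384
  d_4[2] = 361/1024*7/16 + 663/1024*3/4 = 10483/16384
d_4 = (1=5901/16384, 2=10483/16384)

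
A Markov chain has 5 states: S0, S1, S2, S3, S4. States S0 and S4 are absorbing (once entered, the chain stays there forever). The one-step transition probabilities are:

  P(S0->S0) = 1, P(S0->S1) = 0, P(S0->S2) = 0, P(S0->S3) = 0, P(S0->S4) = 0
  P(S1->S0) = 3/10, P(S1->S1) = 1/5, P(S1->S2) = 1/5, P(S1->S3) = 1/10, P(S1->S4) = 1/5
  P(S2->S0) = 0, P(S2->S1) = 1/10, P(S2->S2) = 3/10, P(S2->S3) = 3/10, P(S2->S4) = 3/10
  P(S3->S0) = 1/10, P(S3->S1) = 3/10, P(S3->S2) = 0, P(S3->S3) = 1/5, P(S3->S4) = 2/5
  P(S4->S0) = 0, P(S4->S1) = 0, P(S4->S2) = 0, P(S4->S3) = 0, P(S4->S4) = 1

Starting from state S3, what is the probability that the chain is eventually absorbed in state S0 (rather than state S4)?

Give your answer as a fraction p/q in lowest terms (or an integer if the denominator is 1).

Answer: 39/131

Derivation:
Let a_i = P(absorbed in S0 | start in state i).
Boundary conditions: a_S0 = 1, a_S4 = 0.
For each transient state i, a_i = sum_j P(i->j) * a_j:
  a_S1 = 3/10*a_S0 + 1/5*a_S1 + 1/5*a_S2 + 1/10*a_S3 + 1/5*a_S4
  a_S2 = 0*a_S0 + 1/10*a_S1 + 3/10*a_S2 + 3/10*a_S3 + 3/10*a_S4
  a_S3 = 1/10*a_S0 + 3/10*a_S1 + 0*a_S2 + 1/5*a_S3 + 2/5*a_S4

Substituting a_S0 = 1 and a_S4 = 0, rearrange to (I - Q) a = r where r[i] = P(i -> S0):
  [4/5, -1/5, -1/10] . (a_S1, a_S2, a_S3) = 3/10
  [-1/10, 7/10, -3/10] . (a_S1, a_S2, a_S3) = 0
  [-3/10, 0, 4/5] . (a_S1, a_S2, a_S3) = 1/10

Solving yields:
  a_S1 = 181/393
  a_S2 = 76/393
  a_S3 = 39/131

Starting state is S3, so the absorption probability is a_S3 = 39/131.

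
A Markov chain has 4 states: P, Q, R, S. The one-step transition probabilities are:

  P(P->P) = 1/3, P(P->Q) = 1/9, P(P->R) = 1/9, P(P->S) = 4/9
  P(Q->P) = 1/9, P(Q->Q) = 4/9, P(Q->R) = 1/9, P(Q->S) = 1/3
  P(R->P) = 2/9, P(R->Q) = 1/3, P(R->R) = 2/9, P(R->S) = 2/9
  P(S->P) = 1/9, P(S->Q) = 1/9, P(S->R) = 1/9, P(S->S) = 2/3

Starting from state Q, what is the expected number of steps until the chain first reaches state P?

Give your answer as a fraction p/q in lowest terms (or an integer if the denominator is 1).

Let h_i = expected steps to first reach P from state i.
Boundary: h_P = 0.
First-step equations for the other states:
  h_Q = 1 + 1/9*h_P + 4/9*h_Q + 1/9*h_R + 1/3*h_S
  h_R = 1 + 2/9*h_P + 1/3*h_Q + 2/9*h_R + 2/9*h_S
  h_S = 1 + 1/9*h_P + 1/9*h_Q + 1/9*h_R + 2/3*h_S

Substituting h_P = 0 and rearranging gives the linear system (I - Q) h = 1:
  [5/9, -1/9, -1/3] . (h_Q, h_R, h_S) = 1
  [-1/3, 7/9, -2/9] . (h_Q, h_R, h_S) = 1
  [-1/9, -1/9, 1/3] . (h_Q, h_R, h_S) = 1

Solving yields:
  h_Q = 8
  h_R = 7
  h_S = 8

Starting state is Q, so the expected hitting time is h_Q = 8.

Answer: 8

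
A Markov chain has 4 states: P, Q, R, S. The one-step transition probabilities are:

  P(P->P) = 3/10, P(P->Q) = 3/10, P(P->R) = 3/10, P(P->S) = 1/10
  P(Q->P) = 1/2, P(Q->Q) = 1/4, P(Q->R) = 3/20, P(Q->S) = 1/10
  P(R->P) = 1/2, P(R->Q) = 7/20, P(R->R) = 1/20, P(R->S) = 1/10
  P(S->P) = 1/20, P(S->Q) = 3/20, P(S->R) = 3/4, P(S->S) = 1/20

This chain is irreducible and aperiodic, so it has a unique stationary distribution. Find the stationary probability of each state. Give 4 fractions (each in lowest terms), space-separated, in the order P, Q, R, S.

The stationary distribution satisfies pi = pi * P, i.e.:
  pi_P = 3/10*pi_P + 1/2*pi_Q + 1/2*pi_R + 1/20*pi_S
  pi_Q = 3/10*pi_P + 1/4*pi_Q + 7/20*pi_R + 3/20*pi_S
  pi_R = 3/10*pi_P + 3/20*pi_Q + 1/20*pi_R + 3/4*pi_S
  pi_S = 1/10*pi_P + 1/10*pi_Q + 1/10*pi_R + 1/20*pi_S
with normalization: pi_P + pi_Q + pi_R + pi_S = 1.

Using the first 3 balance equations plus normalization, the linear system A*pi = b is:
  [-7/10, 1/2, 1/2, 1/20] . pi = 0
  [3/10, -3/4, 7/20, 3/20] . pi = 0
  [3/10, 3/20, -19/20, 3/4] . pi = 0
  [1, 1, 1, 1] . pi = 1

Solving yields:
  pi_P = 8/21
  pi_Q = 131/462
  pi_R = 37/154
  pi_S = 2/21

Verification (pi * P):
  8/21*3/10 + 131/462*1/2 + 37/154*1/2 + 2/21*1/20 = 8/21 = pi_P  (ok)
  8/21*3/10 + 131/462*1/4 + 37/154*7/20 + 2/21*3/20 = 131/462 = pi_Q  (ok)
  8/21*3/10 + 131/462*3/20 + 37/154*1/20 + 2/21*3/4 = 37/154 = pi_R  (ok)
  8/21*1/10 + 131/462*1/10 + 37/154*1/10 + 2/21*1/20 = 2/21 = pi_S  (ok)

Answer: 8/21 131/462 37/154 2/21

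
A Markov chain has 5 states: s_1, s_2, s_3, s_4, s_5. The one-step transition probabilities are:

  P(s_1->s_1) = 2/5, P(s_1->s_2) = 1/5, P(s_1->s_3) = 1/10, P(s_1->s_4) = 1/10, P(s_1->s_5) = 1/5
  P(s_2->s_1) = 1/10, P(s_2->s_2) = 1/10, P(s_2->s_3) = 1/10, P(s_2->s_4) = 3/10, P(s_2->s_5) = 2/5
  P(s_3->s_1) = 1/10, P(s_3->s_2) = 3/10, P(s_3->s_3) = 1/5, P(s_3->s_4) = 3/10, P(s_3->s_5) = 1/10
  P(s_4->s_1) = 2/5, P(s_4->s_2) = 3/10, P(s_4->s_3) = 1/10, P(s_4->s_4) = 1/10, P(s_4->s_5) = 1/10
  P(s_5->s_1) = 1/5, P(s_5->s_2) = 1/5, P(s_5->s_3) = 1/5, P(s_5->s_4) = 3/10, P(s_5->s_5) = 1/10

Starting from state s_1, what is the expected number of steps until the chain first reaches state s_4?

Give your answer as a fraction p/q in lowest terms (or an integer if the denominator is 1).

Let h_i = expected steps to first reach s_4 from state i.
Boundary: h_s_4 = 0.
First-step equations for the other states:
  h_s_1 = 1 + 2/5*h_s_1 + 1/5*h_s_2 + 1/10*h_s_3 + 1/10*h_s_4 + 1/5*h_s_5
  h_s_2 = 1 + 1/10*h_s_1 + 1/10*h_s_2 + 1/10*h_s_3 + 3/10*h_s_4 + 2/5*h_s_5
  h_s_3 = 1 + 1/10*h_s_1 + 3/10*h_s_2 + 1/5*h_s_3 + 3/10*h_s_4 + 1/10*h_s_5
  h_s_5 = 1 + 1/5*h_s_1 + 1/5*h_s_2 + 1/5*h_s_3 + 3/10*h_s_4 + 1/10*h_s_5

Substituting h_s_4 = 0 and rearranging gives the linear system (I - Q) h = 1:
  [3/5, -1/5, -1/10, -1/5] . (h_s_1, h_s_2, h_s_3, h_s_5) = 1
  [-1/10, 9/10, -1/10, -2/5] . (h_s_1, h_s_2, h_s_3, h_s_5) = 1
  [-1/10, -3/10, 4/5, -1/10] . (h_s_1, h_s_2, h_s_3, h_s_5) = 1
  [-1/5, -1/5, -1/5, 9/10] . (h_s_1, h_s_2, h_s_3, h_s_5) = 1

Solving yields:
  h_s_1 = 305/63
  h_s_2 = 715/189
  h_s_3 = 710/189
  h_s_5 = 730/189

Starting state is s_1, so the expected hitting time is h_s_1 = 305/63.

Answer: 305/63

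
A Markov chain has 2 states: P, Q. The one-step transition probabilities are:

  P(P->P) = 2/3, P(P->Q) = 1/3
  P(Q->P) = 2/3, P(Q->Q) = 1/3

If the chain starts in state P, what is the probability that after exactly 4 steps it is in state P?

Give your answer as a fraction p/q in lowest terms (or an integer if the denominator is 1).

Computing P^4 by repeated multiplication:
P^1 =
  P: [2/3, 1/3]
  Q: [2/3, 1/3]
P^2 =
  P: [2/3, 1/3]
  Q: [2/3, 1/3]
P^3 =
  P: [2/3, 1/3]
  Q: [2/3, 1/3]
P^4 =
  P: [2/3, 1/3]
  Q: [2/3, 1/3]

(P^4)[P -> P] = 2/3

Answer: 2/3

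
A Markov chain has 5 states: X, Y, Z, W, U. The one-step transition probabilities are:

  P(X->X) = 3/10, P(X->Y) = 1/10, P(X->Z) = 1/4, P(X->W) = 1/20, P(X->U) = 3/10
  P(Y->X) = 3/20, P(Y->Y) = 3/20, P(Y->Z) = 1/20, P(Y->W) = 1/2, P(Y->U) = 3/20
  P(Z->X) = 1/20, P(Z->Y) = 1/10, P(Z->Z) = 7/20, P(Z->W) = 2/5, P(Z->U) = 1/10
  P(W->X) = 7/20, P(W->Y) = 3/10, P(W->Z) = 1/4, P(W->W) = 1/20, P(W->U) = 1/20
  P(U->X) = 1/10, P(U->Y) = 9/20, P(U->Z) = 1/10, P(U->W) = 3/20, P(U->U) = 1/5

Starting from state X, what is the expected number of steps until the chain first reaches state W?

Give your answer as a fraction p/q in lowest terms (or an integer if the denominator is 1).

Let h_i = expected steps to first reach W from state i.
Boundary: h_W = 0.
First-step equations for the other states:
  h_X = 1 + 3/10*h_X + 1/10*h_Y + 1/4*h_Z + 1/20*h_W + 3/10*h_U
  h_Y = 1 + 3/20*h_X + 3/20*h_Y + 1/20*h_Z + 1/2*h_W + 3/20*h_U
  h_Z = 1 + 1/20*h_X + 1/10*h_Y + 7/20*h_Z + 2/5*h_W + 1/10*h_U
  h_U = 1 + 1/10*h_X + 9/20*h_Y + 1/10*h_Z + 3/20*h_W + 1/5*h_U

Substituting h_W = 0 and rearranging gives the linear system (I - Q) h = 1:
  [7/10, -1/10, -1/4, -3/10] . (h_X, h_Y, h_Z, h_U) = 1
  [-3/20, 17/20, -1/20, -3/20] . (h_X, h_Y, h_Z, h_U) = 1
  [-1/20, -1/10, 13/20, -1/10] . (h_X, h_Y, h_Z, h_U) = 1
  [-1/10, -9/20, -1/10, 4/5] . (h_X, h_Y, h_Z, h_U) = 1

Solving yields:
  h_X = 151240/33899
  h_Y = 94700/33899
  h_Z = 97860/33899
  h_U = 126780/33899

Starting state is X, so the expected hitting time is h_X = 151240/33899.

Answer: 151240/33899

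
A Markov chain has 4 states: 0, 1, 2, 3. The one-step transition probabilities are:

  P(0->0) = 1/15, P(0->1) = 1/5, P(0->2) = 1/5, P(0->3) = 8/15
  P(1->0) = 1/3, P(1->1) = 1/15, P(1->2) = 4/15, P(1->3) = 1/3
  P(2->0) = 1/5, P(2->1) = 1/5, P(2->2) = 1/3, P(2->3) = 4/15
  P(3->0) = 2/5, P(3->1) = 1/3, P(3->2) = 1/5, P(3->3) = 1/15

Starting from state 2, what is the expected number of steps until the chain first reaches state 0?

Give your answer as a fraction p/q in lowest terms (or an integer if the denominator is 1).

Answer: 4560/1249

Derivation:
Let h_i = expected steps to first reach 0 from state i.
Boundary: h_0 = 0.
First-step equations for the other states:
  h_1 = 1 + 1/3*h_0 + 1/15*h_1 + 4/15*h_2 + 1/3*h_3
  h_2 = 1 + 1/5*h_0 + 1/5*h_1 + 1/3*h_2 + 4/15*h_3
  h_3 = 1 + 2/5*h_0 + 1/3*h_1 + 1/5*h_2 + 1/15*h_3

Substituting h_0 = 0 and rearranging gives the linear system (I - Q) h = 1:
  [14/15, -4/15, -1/3] . (h_1, h_2, h_3) = 1
  [-1/5, 2/3, -4/15] . (h_1, h_2, h_3) = 1
  [-1/3, -1/5, 14/15] . (h_1, h_2, h_3) = 1

Solving yields:
  h_1 = 3975/1249
  h_2 = 4560/1249
  h_3 = 3735/1249

Starting state is 2, so the expected hitting time is h_2 = 4560/1249.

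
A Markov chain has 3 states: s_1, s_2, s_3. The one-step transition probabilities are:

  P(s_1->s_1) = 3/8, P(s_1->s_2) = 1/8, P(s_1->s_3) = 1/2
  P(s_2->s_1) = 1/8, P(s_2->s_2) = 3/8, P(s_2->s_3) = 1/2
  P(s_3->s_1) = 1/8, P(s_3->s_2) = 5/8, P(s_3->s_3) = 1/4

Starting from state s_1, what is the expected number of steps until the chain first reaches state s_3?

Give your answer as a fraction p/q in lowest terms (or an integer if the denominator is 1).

Answer: 2

Derivation:
Let h_i = expected steps to first reach s_3 from state i.
Boundary: h_s_3 = 0.
First-step equations for the other states:
  h_s_1 = 1 + 3/8*h_s_1 + 1/8*h_s_2 + 1/2*h_s_3
  h_s_2 = 1 + 1/8*h_s_1 + 3/8*h_s_2 + 1/2*h_s_3

Substituting h_s_3 = 0 and rearranging gives the linear system (I - Q) h = 1:
  [5/8, -1/8] . (h_s_1, h_s_2) = 1
  [-1/8, 5/8] . (h_s_1, h_s_2) = 1

Solving yields:
  h_s_1 = 2
  h_s_2 = 2

Starting state is s_1, so the expected hitting time is h_s_1 = 2.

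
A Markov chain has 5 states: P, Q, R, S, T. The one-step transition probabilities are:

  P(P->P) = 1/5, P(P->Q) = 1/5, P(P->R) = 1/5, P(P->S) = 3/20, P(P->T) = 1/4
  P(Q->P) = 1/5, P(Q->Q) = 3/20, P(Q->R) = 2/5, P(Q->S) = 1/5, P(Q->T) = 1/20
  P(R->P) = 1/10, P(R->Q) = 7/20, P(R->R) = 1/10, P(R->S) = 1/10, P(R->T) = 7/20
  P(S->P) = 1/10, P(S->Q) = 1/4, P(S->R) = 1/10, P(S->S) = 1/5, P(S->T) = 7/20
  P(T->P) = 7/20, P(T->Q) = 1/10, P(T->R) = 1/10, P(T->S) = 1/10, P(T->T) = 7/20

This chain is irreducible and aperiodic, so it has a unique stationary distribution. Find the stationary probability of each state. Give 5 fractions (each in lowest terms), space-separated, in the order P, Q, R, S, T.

Answer: 1579/7590 749/3795 13663/75900 439/3036 5123/18975

Derivation:
The stationary distribution satisfies pi = pi * P, i.e.:
  pi_P = 1/5*pi_P + 1/5*pi_Q + 1/10*pi_R + 1/10*pi_S + 7/20*pi_T
  pi_Q = 1/5*pi_P + 3/20*pi_Q + 7/20*pi_R + 1/4*pi_S + 1/10*pi_T
  pi_R = 1/5*pi_P + 2/5*pi_Q + 1/10*pi_R + 1/10*pi_S + 1/10*pi_T
  pi_S = 3/20*pi_P + 1/5*pi_Q + 1/10*pi_R + 1/5*pi_S + 1/10*pi_T
  pi_T = 1/4*pi_P + 1/20*pi_Q + 7/20*pi_R + 7/20*pi_S + 7/20*pi_T
with normalization: pi_P + pi_Q + pi_R + pi_S + pi_T = 1.

Using the first 4 balance equations plus normalization, the linear system A*pi = b is:
  [-4/5, 1/5, 1/10, 1/10, 7/20] . pi = 0
  [1/5, -17/20, 7/20, 1/4, 1/10] . pi = 0
  [1/5, 2/5, -9/10, 1/10, 1/10] . pi = 0
  [3/20, 1/5, 1/10, -4/5, 1/10] . pi = 0
  [1, 1, 1, 1, 1] . pi = 1

Solving yields:
  pi_P = 1579/7590
  pi_Q = 749/3795
  pi_R = 13663/75900
  pi_S = 439/3036
  pi_T = 5123/18975

Verification (pi * P):
  1579/7590*1/5 + 749/3795*1/5 + 13663/75900*1/10 + 439/3036*1/10 + 5123/18975*7/20 = 1579/7590 = pi_P  (ok)
  1579/7590*1/5 + 749/3795*3/20 + 13663/75900*7/20 + 439/3036*1/4 + 5123/18975*1/10 = 749/3795 = pi_Q  (ok)
  1579/7590*1/5 + 749/3795*2/5 + 13663/75900*1/10 + 439/3036*1/10 + 5123/18975*1/10 = 13663/75900 = pi_R  (ok)
  1579/7590*3/20 + 749/3795*1/5 + 13663/75900*1/10 + 439/3036*1/5 + 5123/18975*1/10 = 439/3036 = pi_S  (ok)
  1579/7590*1/4 + 749/3795*1/20 + 13663/75900*7/20 + 439/3036*7/20 + 5123/18975*7/20 = 5123/18975 = pi_T  (ok)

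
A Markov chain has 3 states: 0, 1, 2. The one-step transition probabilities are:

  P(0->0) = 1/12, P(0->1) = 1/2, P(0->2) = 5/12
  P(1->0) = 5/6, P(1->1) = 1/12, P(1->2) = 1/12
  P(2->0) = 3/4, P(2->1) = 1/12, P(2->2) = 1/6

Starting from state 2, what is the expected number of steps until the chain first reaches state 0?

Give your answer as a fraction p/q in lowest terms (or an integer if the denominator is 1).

Answer: 144/109

Derivation:
Let h_i = expected steps to first reach 0 from state i.
Boundary: h_0 = 0.
First-step equations for the other states:
  h_1 = 1 + 5/6*h_0 + 1/12*h_1 + 1/12*h_2
  h_2 = 1 + 3/4*h_0 + 1/12*h_1 + 1/6*h_2

Substituting h_0 = 0 and rearranging gives the linear system (I - Q) h = 1:
  [11/12, -1/12] . (h_1, h_2) = 1
  [-1/12, 5/6] . (h_1, h_2) = 1

Solving yields:
  h_1 = 132/109
  h_2 = 144/109

Starting state is 2, so the expected hitting time is h_2 = 144/109.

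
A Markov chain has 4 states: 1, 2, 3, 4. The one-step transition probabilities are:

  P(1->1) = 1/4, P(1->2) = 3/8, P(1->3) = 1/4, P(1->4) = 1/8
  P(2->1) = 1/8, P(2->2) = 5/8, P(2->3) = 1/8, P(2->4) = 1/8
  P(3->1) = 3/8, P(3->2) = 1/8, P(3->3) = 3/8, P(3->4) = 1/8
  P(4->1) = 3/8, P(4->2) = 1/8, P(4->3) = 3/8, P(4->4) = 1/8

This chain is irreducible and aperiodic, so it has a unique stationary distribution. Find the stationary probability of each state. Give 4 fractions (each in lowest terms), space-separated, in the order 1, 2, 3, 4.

Answer: 1/4 3/8 1/4 1/8

Derivation:
The stationary distribution satisfies pi = pi * P, i.e.:
  pi_1 = 1/4*pi_1 + 1/8*pi_2 + 3/8*pi_3 + 3/8*pi_4
  pi_2 = 3/8*pi_1 + 5/8*pi_2 + 1/8*pi_3 + 1/8*pi_4
  pi_3 = 1/4*pi_1 + 1/8*pi_2 + 3/8*pi_3 + 3/8*pi_4
  pi_4 = 1/8*pi_1 + 1/8*pi_2 + 1/8*pi_3 + 1/8*pi_4
with normalization: pi_1 + pi_2 + pi_3 + pi_4 = 1.

Using the first 3 balance equations plus normalization, the linear system A*pi = b is:
  [-3/4, 1/8, 3/8, 3/8] . pi = 0
  [3/8, -3/8, 1/8, 1/8] . pi = 0
  [1/4, 1/8, -5/8, 3/8] . pi = 0
  [1, 1, 1, 1] . pi = 1

Solving yields:
  pi_1 = 1/4
  pi_2 = 3/8
  pi_3 = 1/4
  pi_4 = 1/8

Verification (pi * P):
  1/4*1/4 + 3/8*1/8 + 1/4*3/8 + 1/8*3/8 = 1/4 = pi_1  (ok)
  1/4*3/8 + 3/8*5/8 + 1/4*1/8 + 1/8*1/8 = 3/8 = pi_2  (ok)
  1/4*1/4 + 3/8*1/8 + 1/4*3/8 + 1/8*3/8 = 1/4 = pi_3  (ok)
  1/4*1/8 + 3/8*1/8 + 1/4*1/8 + 1/8*1/8 = 1/8 = pi_4  (ok)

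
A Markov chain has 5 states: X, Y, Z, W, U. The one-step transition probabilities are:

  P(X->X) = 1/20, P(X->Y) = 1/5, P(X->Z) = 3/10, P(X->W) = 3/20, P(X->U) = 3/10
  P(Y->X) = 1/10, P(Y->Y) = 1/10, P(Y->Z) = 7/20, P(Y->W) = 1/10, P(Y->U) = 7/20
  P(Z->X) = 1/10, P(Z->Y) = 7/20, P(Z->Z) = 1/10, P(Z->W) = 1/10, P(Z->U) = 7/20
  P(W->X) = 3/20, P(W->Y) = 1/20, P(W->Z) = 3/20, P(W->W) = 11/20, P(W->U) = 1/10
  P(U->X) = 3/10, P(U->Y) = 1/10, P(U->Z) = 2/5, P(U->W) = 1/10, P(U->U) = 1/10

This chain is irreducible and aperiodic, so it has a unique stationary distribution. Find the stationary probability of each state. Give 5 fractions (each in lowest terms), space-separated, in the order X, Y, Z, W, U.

The stationary distribution satisfies pi = pi * P, i.e.:
  pi_X = 1/20*pi_X + 1/10*pi_Y + 1/10*pi_Z + 3/20*pi_W + 3/10*pi_U
  pi_Y = 1/5*pi_X + 1/10*pi_Y + 7/20*pi_Z + 1/20*pi_W + 1/10*pi_U
  pi_Z = 3/10*pi_X + 7/20*pi_Y + 1/10*pi_Z + 3/20*pi_W + 2/5*pi_U
  pi_W = 3/20*pi_X + 1/10*pi_Y + 1/10*pi_Z + 11/20*pi_W + 1/10*pi_U
  pi_U = 3/10*pi_X + 7/20*pi_Y + 7/20*pi_Z + 1/10*pi_W + 1/10*pi_U
with normalization: pi_X + pi_Y + pi_Z + pi_W + pi_U = 1.

Using the first 4 balance equations plus normalization, the linear system A*pi = b is:
  [-19/20, 1/10, 1/10, 3/20, 3/10] . pi = 0
  [1/5, -9/10, 7/20, 1/20, 1/10] . pi = 0
  [3/10, 7/20, -9/10, 3/20, 2/5] . pi = 0
  [3/20, 1/10, 1/10, -9/20, 1/10] . pi = 0
  [1, 1, 1, 1, 1] . pi = 1

Solving yields:
  pi_X = 434/2907
  pi_Y = 12224/72675
  pi_Z = 1078/4275
  pi_W = 568/2907
  pi_U = 683/2907

Verification (pi * P):
  434/2907*1/20 + 12224/72675*1/10 + 1078/4275*1/10 + 568/2907*3/20 + 683/2907*3/10 = 434/2907 = pi_X  (ok)
  434/2907*1/5 + 12224/72675*1/10 + 1078/4275*7/20 + 568/2907*1/20 + 683/2907*1/10 = 12224/72675 = pi_Y  (ok)
  434/2907*3/10 + 12224/72675*7/20 + 1078/4275*1/10 + 568/2907*3/20 + 683/2907*2/5 = 1078/4275 = pi_Z  (ok)
  434/2907*3/20 + 12224/72675*1/10 + 1078/4275*1/10 + 568/2907*11/20 + 683/2907*1/10 = 568/2907 = pi_W  (ok)
  434/2907*3/10 + 12224/72675*7/20 + 1078/4275*7/20 + 568/2907*1/10 + 683/2907*1/10 = 683/2907 = pi_U  (ok)

Answer: 434/2907 12224/72675 1078/4275 568/2907 683/2907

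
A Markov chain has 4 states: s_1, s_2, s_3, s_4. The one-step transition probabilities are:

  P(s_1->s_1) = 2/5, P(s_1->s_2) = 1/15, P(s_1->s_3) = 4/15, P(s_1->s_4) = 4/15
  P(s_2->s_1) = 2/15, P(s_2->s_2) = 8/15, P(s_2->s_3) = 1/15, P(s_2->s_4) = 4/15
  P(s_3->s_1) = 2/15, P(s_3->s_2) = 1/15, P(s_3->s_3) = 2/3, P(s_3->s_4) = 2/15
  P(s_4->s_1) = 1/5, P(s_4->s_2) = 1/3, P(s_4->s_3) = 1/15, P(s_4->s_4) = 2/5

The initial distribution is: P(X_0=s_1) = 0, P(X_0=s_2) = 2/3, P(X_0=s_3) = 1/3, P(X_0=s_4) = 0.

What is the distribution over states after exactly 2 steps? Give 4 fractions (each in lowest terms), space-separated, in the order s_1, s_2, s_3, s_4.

Propagating the distribution step by step (d_{t+1} = d_t * P):
d_0 = (s_1=0, s_2=2/3, s_3=1/3, s_4=0)
  d_1[s_1] = 0*2/5 + 2/3*2/15 + 1/3*2/15 + 0*1/5 = 2/15
  d_1[s_2] = 0*1/15 + 2/3*8/15 + 1/3*1/15 + 0*1/3 = 17/45
  d_1[s_3] = 0*4/15 + 2/3*1/15 + 1/3*2/3 + 0*1/15 = 4/15
  d_1[s_4] = 0*4/15 + 2/3*4/15 + 1/3*2/15 + 0*2/5 = 2/9
d_1 = (s_1=2/15, s_2=17/45, s_3=4/15, s_4=2/9)
  d_2[s_1] = 2/15*2/5 + 17/45*2/15 + 4/15*2/15 + 2/9*1/5 = 124/675
  d_2[s_2] = 2/15*1/15 + 17/45*8/15 + 4/15*1/15 + 2/9*1/3 = 68/225
  d_2[s_3] = 2/15*4/15 + 17/45*1/15 + 4/15*2/3 + 2/9*1/15 = 19/75
  d_2[s_4] = 2/15*4/15 + 17/45*4/15 + 4/15*2/15 + 2/9*2/5 = 176/675
d_2 = (s_1=124/675, s_2=68/225, s_3=19/75, s_4=176/675)

Answer: 124/675 68/225 19/75 176/675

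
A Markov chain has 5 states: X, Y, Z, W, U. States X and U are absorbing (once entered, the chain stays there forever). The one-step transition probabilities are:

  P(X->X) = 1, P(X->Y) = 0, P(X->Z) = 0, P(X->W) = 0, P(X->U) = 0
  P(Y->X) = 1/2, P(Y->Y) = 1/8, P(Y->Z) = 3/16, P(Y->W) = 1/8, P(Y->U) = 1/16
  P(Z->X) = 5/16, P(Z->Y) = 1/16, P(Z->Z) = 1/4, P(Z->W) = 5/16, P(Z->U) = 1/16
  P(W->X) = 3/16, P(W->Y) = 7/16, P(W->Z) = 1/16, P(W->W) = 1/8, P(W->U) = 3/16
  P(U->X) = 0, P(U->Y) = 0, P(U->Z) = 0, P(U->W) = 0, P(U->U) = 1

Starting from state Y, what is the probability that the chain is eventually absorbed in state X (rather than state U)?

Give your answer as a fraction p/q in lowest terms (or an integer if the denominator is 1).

Let a_i = P(absorbed in X | start in state i).
Boundary conditions: a_X = 1, a_U = 0.
For each transient state i, a_i = sum_j P(i->j) * a_j:
  a_Y = 1/2*a_X + 1/8*a_Y + 3/16*a_Z + 1/8*a_W + 1/16*a_U
  a_Z = 5/16*a_X + 1/16*a_Y + 1/4*a_Z + 5/16*a_W + 1/16*a_U
  a_W = 3/16*a_X + 7/16*a_Y + 1/16*a_Z + 1/8*a_W + 3/16*a_U

Substituting a_X = 1 and a_U = 0, rearrange to (I - Q) a = r where r[i] = P(i -> X):
  [7/8, -3/16, -1/8] . (a_Y, a_Z, a_W) = 1/2
  [-1/16, 3/4, -5/16] . (a_Y, a_Z, a_W) = 5/16
  [-7/16, -1/16, 7/8] . (a_Y, a_Z, a_W) = 3/16

Solving yields:
  a_Y = 547/655
  a_Z = 506/655
  a_W = 90/131

Starting state is Y, so the absorption probability is a_Y = 547/655.

Answer: 547/655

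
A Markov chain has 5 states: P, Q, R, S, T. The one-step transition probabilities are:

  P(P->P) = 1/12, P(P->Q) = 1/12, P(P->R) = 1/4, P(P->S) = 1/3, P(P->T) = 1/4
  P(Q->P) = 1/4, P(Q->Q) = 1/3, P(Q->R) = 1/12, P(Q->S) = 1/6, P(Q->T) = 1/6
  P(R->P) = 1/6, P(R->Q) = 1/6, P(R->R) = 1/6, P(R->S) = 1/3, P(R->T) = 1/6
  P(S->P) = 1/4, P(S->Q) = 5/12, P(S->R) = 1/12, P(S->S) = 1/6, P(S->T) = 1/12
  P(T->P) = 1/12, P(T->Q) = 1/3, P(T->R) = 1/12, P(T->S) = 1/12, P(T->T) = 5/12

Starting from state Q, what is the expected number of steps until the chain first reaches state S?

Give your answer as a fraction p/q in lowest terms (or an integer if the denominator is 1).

Answer: 2139/418

Derivation:
Let h_i = expected steps to first reach S from state i.
Boundary: h_S = 0.
First-step equations for the other states:
  h_P = 1 + 1/12*h_P + 1/12*h_Q + 1/4*h_R + 1/3*h_S + 1/4*h_T
  h_Q = 1 + 1/4*h_P + 1/3*h_Q + 1/12*h_R + 1/6*h_S + 1/6*h_T
  h_R = 1 + 1/6*h_P + 1/6*h_Q + 1/6*h_R + 1/3*h_S + 1/6*h_T
  h_T = 1 + 1/12*h_P + 1/3*h_Q + 1/12*h_R + 1/12*h_S + 5/12*h_T

Substituting h_S = 0 and rearranging gives the linear system (I - Q) h = 1:
  [11/12, -1/12, -1/4, -1/4] . (h_P, h_Q, h_R, h_T) = 1
  [-1/4, 2/3, -1/12, -1/6] . (h_P, h_Q, h_R, h_T) = 1
  [-1/6, -1/6, 5/6, -1/6] . (h_P, h_Q, h_R, h_T) = 1
  [-1/12, -1/3, -1/12, 7/12] . (h_P, h_Q, h_R, h_T) = 1

Solving yields:
  h_P = 3609/836
  h_Q = 2139/418
  h_R = 3561/836
  h_T = 129/22

Starting state is Q, so the expected hitting time is h_Q = 2139/418.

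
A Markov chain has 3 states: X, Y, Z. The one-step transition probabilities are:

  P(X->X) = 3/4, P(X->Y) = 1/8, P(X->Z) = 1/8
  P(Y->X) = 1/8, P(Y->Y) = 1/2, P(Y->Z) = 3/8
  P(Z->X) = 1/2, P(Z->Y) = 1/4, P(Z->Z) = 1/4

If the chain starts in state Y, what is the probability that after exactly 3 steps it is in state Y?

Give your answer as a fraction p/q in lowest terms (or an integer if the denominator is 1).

Computing P^3 by repeated multiplication:
P^1 =
  X: [3/4, 1/8, 1/8]
  Y: [1/8, 1/2, 3/8]
  Z: [1/2, 1/4, 1/4]
P^2 =
  X: [41/64, 3/16, 11/64]
  Y: [11/32, 23/64, 19/64]
  Z: [17/32, 1/4, 7/32]
P^3 =
  X: [151/256, 111/512, 99/512]
  Y: [231/512, 19/64, 129/512]
  Z: [69/128, 63/256, 55/256]

(P^3)[Y -> Y] = 19/64

Answer: 19/64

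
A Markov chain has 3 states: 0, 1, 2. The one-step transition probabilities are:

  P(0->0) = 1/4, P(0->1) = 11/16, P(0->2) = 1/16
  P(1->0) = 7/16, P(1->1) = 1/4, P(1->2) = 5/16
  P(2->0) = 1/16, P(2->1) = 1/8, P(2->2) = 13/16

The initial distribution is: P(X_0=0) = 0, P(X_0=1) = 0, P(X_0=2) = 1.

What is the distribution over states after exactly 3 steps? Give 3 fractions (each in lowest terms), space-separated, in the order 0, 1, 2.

Propagating the distribution step by step (d_{t+1} = d_t * P):
d_0 = (0=0, 1=0, 2=1)
  d_1[0] = 0*1/4 + 0*7/16 + 1*1/16 = 1/16
  d_1[1] = 0*11/16 + 0*1/4 + 1*1/8 = 1/8
  d_1[2] = 0*1/16 + 0*5/16 + 1*13/16 = 13/16
d_1 = (0=1/16, 1=1/8, 2=13/16)
  d_2[0] = 1/16*1/4 + 1/8*7/16 + 13/16*1/16 = 31/256
  d_2[1] = 1/16*11/16 + 1/8*1/4 + 13/16*1/8 = 45/256
  d_2[2] = 1/16*1/16 + 1/8*5/16 + 13/16*13/16 = 45/64
d_2 = (0=31/256, 1=45/256, 2=45/64)
  d_3[0] = 31/256*1/4 + 45/256*7/16 + 45/64*1/16 = 619/4096
  d_3[1] = 31/256*11/16 + 45/256*1/4 + 45/64*1/8 = 881/4096
  d_3[2] = 31/256*1/16 + 45/256*5/16 + 45/64*13/16 = 649/1024
d_3 = (0=619/4096, 1=881/4096, 2=649/1024)

Answer: 619/4096 881/4096 649/1024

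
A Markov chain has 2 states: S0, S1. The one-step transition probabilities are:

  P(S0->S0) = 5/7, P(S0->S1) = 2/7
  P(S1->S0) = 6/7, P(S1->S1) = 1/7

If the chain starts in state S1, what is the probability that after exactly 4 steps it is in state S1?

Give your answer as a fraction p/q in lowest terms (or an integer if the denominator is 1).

Answer: 601/2401

Derivation:
Computing P^4 by repeated multiplication:
P^1 =
  S0: [5/7, 2/7]
  S1: [6/7, 1/7]
P^2 =
  S0: [37/49, 12/49]
  S1: [36/49, 13/49]
P^3 =
  S0: [257/343, 86/343]
  S1: [258/343, 85/343]
P^4 =
  S0: [1801/2401, 600/2401]
  S1: [1800/2401, 601/2401]

(P^4)[S1 -> S1] = 601/2401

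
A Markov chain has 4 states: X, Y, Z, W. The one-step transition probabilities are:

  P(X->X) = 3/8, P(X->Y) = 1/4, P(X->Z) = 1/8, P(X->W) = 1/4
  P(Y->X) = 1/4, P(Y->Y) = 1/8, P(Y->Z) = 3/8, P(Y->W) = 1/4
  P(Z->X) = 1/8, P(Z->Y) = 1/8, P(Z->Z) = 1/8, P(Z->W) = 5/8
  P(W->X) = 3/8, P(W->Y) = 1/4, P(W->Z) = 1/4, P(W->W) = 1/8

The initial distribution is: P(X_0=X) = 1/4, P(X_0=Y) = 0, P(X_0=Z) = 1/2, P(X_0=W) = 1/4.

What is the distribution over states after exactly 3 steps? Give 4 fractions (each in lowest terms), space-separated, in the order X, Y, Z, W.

Propagating the distribution step by step (d_{t+1} = d_t * P):
d_0 = (X=1/4, Y=0, Z=1/2, W=1/4)
  d_1[X] = 1/4*3/8 + 0*1/4 + 1/2*1/8 + 1/4*3/8 = 1/4
  d_1[Y] = 1/4*1/4 + 0*1/8 + 1/2*1/8 + 1/4*1/4 = 3/16
  d_1[Z] = 1/4*1/8 + 0*3/8 + 1/2*1/8 + 1/4*1/4 = 5/32
  d_1[W] = 1/4*1/4 + 0*1/4 + 1/2*5/8 + 1/4*1/8 = 13/32
d_1 = (X=1/4, Y=3/16, Z=5/32, W=13/32)
  d_2[X] = 1/4*3/8 + 3/16*1/4 + 5/32*1/8 + 13/32*3/8 = 5/16
  d_2[Y] = 1/4*1/4 + 3/16*1/8 + 5/32*1/8 + 13/32*1/4 = 53/256
  d_2[Z] = 1/4*1/8 + 3/16*3/8 + 5/32*1/8 + 13/32*1/4 = 57/256
  d_2[W] = 1/4*1/4 + 3/16*1/4 + 5/32*5/8 + 13/32*1/8 = 33/128
d_2 = (X=5/16, Y=53/256, Z=57/256, W=33/128)
  d_3[X] = 5/16*3/8 + 53/256*1/4 + 57/256*1/8 + 33/128*3/8 = 601/2048
  d_3[Y] = 5/16*1/4 + 53/256*1/8 + 57/256*1/8 + 33/128*1/4 = 201/1024
  d_3[Z] = 5/16*1/8 + 53/256*3/8 + 57/256*1/8 + 33/128*1/4 = 107/512
  d_3[W] = 5/16*1/4 + 53/256*1/4 + 57/256*5/8 + 33/128*1/8 = 617/2048
d_3 = (X=601/2048, Y=201/1024, Z=107/512, W=617/2048)

Answer: 601/2048 201/1024 107/512 617/2048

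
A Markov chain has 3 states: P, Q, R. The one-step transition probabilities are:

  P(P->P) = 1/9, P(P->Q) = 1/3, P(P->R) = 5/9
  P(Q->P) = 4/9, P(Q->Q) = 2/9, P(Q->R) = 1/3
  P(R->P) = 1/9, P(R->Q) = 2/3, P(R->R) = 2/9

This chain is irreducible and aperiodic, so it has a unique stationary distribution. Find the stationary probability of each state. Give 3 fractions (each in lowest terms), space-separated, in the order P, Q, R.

Answer: 31/126 17/42 22/63

Derivation:
The stationary distribution satisfies pi = pi * P, i.e.:
  pi_P = 1/9*pi_P + 4/9*pi_Q + 1/9*pi_R
  pi_Q = 1/3*pi_P + 2/9*pi_Q + 2/3*pi_R
  pi_R = 5/9*pi_P + 1/3*pi_Q + 2/9*pi_R
with normalization: pi_P + pi_Q + pi_R = 1.

Using the first 2 balance equations plus normalization, the linear system A*pi = b is:
  [-8/9, 4/9, 1/9] . pi = 0
  [1/3, -7/9, 2/3] . pi = 0
  [1, 1, 1] . pi = 1

Solving yields:
  pi_P = 31/126
  pi_Q = 17/42
  pi_R = 22/63

Verification (pi * P):
  31/126*1/9 + 17/42*4/9 + 22/63*1/9 = 31/126 = pi_P  (ok)
  31/126*1/3 + 17/42*2/9 + 22/63*2/3 = 17/42 = pi_Q  (ok)
  31/126*5/9 + 17/42*1/3 + 22/63*2/9 = 22/63 = pi_R  (ok)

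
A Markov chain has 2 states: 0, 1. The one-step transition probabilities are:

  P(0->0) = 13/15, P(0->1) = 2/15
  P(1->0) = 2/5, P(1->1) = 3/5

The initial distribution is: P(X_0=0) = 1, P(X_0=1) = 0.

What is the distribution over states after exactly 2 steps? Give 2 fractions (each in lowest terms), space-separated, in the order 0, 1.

Propagating the distribution step by step (d_{t+1} = d_t * P):
d_0 = (0=1, 1=0)
  d_1[0] = 1*13/15 + 0*2/5 = 13/15
  d_1[1] = 1*2/15 + 0*3/5 = 2/15
d_1 = (0=13/15, 1=2/15)
  d_2[0] = 13/15*13/15 + 2/15*2/5 = 181/225
  d_2[1] = 13/15*2/15 + 2/15*3/5 = 44/225
d_2 = (0=181/225, 1=44/225)

Answer: 181/225 44/225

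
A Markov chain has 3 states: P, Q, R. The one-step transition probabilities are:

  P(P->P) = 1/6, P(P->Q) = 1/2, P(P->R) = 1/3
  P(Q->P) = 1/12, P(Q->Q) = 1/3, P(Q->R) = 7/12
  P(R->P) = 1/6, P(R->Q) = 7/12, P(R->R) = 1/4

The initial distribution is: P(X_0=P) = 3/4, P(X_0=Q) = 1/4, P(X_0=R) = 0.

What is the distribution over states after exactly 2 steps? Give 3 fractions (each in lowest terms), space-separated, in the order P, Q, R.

Propagating the distribution step by step (d_{t+1} = d_t * P):
d_0 = (P=3/4, Q=1/4, R=0)
  d_1[P] = 3/4*1/6 + 1/4*1/12 + 0*1/6 = 7/48
  d_1[Q] = 3/4*1/2 + 1/4*1/3 + 0*7/12 = 11/24
  d_1[R] = 3/4*1/3 + 1/4*7/12 + 0*1/4 = 19/48
d_1 = (P=7/48, Q=11/24, R=19/48)
  d_2[P] = 7/48*1/6 + 11/24*1/12 + 19/48*1/6 = 37/288
  d_2[Q] = 7/48*1/2 + 11/24*1/3 + 19/48*7/12 = 263/576
  d_2[R] = 7/48*1/3 + 11/24*7/12 + 19/48*1/4 = 239/576
d_2 = (P=37/288, Q=263/576, R=239/576)

Answer: 37/288 263/576 239/576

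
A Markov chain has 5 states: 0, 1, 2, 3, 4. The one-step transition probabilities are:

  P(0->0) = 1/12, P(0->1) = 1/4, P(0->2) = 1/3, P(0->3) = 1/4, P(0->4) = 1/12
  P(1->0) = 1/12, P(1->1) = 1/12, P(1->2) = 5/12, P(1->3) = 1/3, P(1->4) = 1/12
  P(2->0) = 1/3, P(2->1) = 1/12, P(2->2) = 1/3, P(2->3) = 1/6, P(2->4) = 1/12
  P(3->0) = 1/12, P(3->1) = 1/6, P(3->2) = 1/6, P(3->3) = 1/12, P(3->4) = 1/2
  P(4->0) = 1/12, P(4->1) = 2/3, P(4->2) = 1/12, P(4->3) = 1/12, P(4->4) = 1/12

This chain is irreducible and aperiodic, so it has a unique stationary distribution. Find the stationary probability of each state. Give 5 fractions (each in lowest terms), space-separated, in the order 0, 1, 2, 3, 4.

Answer: 4523/29493 716/3277 8261/29493 1837/9831 4754/29493

Derivation:
The stationary distribution satisfies pi = pi * P, i.e.:
  pi_0 = 1/12*pi_0 + 1/12*pi_1 + 1/3*pi_2 + 1/12*pi_3 + 1/12*pi_4
  pi_1 = 1/4*pi_0 + 1/12*pi_1 + 1/12*pi_2 + 1/6*pi_3 + 2/3*pi_4
  pi_2 = 1/3*pi_0 + 5/12*pi_1 + 1/3*pi_2 + 1/6*pi_3 + 1/12*pi_4
  pi_3 = 1/4*pi_0 + 1/3*pi_1 + 1/6*pi_2 + 1/12*pi_3 + 1/12*pi_4
  pi_4 = 1/12*pi_0 + 1/12*pi_1 + 1/12*pi_2 + 1/2*pi_3 + 1/12*pi_4
with normalization: pi_0 + pi_1 + pi_2 + pi_3 + pi_4 = 1.

Using the first 4 balance equations plus normalization, the linear system A*pi = b is:
  [-11/12, 1/12, 1/3, 1/12, 1/12] . pi = 0
  [1/4, -11/12, 1/12, 1/6, 2/3] . pi = 0
  [1/3, 5/12, -2/3, 1/6, 1/12] . pi = 0
  [1/4, 1/3, 1/6, -11/12, 1/12] . pi = 0
  [1, 1, 1, 1, 1] . pi = 1

Solving yields:
  pi_0 = 4523/29493
  pi_1 = 716/3277
  pi_2 = 8261/29493
  pi_3 = 1837/9831
  pi_4 = 4754/29493

Verification (pi * P):
  4523/29493*1/12 + 716/3277*1/12 + 8261/29493*1/3 + 1837/9831*1/12 + 4754/29493*1/12 = 4523/29493 = pi_0  (ok)
  4523/29493*1/4 + 716/3277*1/12 + 8261/29493*1/12 + 1837/9831*1/6 + 4754/29493*2/3 = 716/3277 = pi_1  (ok)
  4523/29493*1/3 + 716/3277*5/12 + 8261/29493*1/3 + 1837/9831*1/6 + 4754/29493*1/12 = 8261/29493 = pi_2  (ok)
  4523/29493*1/4 + 716/3277*1/3 + 8261/29493*1/6 + 1837/9831*1/12 + 4754/29493*1/12 = 1837/9831 = pi_3  (ok)
  4523/29493*1/12 + 716/3277*1/12 + 8261/29493*1/12 + 1837/9831*1/2 + 4754/29493*1/12 = 4754/29493 = pi_4  (ok)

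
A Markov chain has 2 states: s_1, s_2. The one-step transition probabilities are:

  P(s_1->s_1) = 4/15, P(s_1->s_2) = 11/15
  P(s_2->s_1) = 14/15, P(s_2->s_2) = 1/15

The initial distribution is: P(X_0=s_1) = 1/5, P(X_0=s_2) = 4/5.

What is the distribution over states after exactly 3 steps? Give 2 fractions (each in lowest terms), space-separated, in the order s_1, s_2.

Propagating the distribution step by step (d_{t+1} = d_t * P):
d_0 = (s_1=1/5, s_2=4/5)
  d_1[s_1] = 1/5*4/15 + 4/5*14/15 = 4/5
  d_1[s_2] = 1/5*11/15 + 4/5*1/15 = 1/5
d_1 = (s_1=4/5, s_2=1/5)
  d_2[s_1] = 4/5*4/15 + 1/5*14/15 = 2/5
  d_2[s_2] = 4/5*11/15 + 1/5*1/15 = 3/5
d_2 = (s_1=2/5, s_2=3/5)
  d_3[s_1] = 2/5*4/15 + 3/5*14/15 = 2/3
  d_3[s_2] = 2/5*11/15 + 3/5*1/15 = 1/3
d_3 = (s_1=2/3, s_2=1/3)

Answer: 2/3 1/3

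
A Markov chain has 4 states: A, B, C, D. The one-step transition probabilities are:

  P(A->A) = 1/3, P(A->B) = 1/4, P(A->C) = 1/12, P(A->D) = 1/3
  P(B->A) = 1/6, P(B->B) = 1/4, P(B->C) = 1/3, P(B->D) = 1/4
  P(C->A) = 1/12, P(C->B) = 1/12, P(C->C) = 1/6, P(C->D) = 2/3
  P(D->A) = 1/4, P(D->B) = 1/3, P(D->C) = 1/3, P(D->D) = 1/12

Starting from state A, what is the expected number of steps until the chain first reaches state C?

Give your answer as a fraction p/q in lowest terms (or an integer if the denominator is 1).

Let h_i = expected steps to first reach C from state i.
Boundary: h_C = 0.
First-step equations for the other states:
  h_A = 1 + 1/3*h_A + 1/4*h_B + 1/12*h_C + 1/3*h_D
  h_B = 1 + 1/6*h_A + 1/4*h_B + 1/3*h_C + 1/4*h_D
  h_D = 1 + 1/4*h_A + 1/3*h_B + 1/3*h_C + 1/12*h_D

Substituting h_C = 0 and rearranging gives the linear system (I - Q) h = 1:
  [2/3, -1/4, -1/3] . (h_A, h_B, h_D) = 1
  [-1/6, 3/4, -1/4] . (h_A, h_B, h_D) = 1
  [-1/4, -1/3, 11/12] . (h_A, h_B, h_D) = 1

Solving yields:
  h_A = 2172/463
  h_B = 1668/463
  h_D = 1704/463

Starting state is A, so the expected hitting time is h_A = 2172/463.

Answer: 2172/463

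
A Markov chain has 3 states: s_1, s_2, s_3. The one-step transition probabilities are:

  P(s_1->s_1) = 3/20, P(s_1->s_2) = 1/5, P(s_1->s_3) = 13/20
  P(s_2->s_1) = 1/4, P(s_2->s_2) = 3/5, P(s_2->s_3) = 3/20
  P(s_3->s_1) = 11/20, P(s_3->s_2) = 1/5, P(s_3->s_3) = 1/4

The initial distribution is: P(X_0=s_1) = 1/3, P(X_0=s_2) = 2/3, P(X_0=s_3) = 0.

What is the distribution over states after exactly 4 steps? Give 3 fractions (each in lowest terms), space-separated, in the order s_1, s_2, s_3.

Propagating the distribution step by step (d_{t+1} = d_t * P):
d_0 = (s_1=1/3, s_2=2/3, s_3=0)
  d_1[s_1] = 1/3*3/20 + 2/3*1/4 + 0*11/20 = 13/60
  d_1[s_2] = 1/3*1/5 + 2/3*3/5 + 0*1/5 = 7/15
  d_1[s_3] = 1/3*13/20 + 2/3*3/20 + 0*1/4 = 19/60
d_1 = (s_1=13/60, s_2=7/15, s_3=19/60)
  d_2[s_1] = 13/60*3/20 + 7/15*1/4 + 19/60*11/20 = 97/300
  d_2[s_2] = 13/60*1/5 + 7/15*3/5 + 19/60*1/5 = 29/75
  d_2[s_3] = 13/60*13/20 + 7/15*3/20 + 19/60*1/4 = 29/100
d_2 = (s_1=97/300, s_2=29/75, s_3=29/100)
  d_3[s_1] = 97/300*3/20 + 29/75*1/4 + 29/100*11/20 = 457/1500
  d_3[s_2] = 97/300*1/5 + 29/75*3/5 + 29/100*1/5 = 133/375
  d_3[s_3] = 97/300*13/20 + 29/75*3/20 + 29/100*1/4 = 511/1500
d_3 = (s_1=457/1500, s_2=133/375, s_3=511/1500)
  d_4[s_1] = 457/1500*3/20 + 133/375*1/4 + 511/1500*11/20 = 2413/7500
  d_4[s_2] = 457/1500*1/5 + 133/375*3/5 + 511/1500*1/5 = 641/1875
  d_4[s_3] = 457/1500*13/20 + 133/375*3/20 + 511/1500*1/4 = 841/2500
d_4 = (s_1=2413/7500, s_2=641/1875, s_3=841/2500)

Answer: 2413/7500 641/1875 841/2500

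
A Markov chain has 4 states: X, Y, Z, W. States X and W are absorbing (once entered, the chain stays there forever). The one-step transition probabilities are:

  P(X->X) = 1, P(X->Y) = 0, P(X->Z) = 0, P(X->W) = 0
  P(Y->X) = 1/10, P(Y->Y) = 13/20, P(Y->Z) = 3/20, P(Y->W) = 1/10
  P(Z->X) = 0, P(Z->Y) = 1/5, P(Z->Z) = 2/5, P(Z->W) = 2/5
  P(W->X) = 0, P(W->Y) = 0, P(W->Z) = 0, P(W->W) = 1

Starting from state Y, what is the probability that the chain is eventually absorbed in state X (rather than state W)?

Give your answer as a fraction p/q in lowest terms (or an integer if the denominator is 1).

Let a_i = P(absorbed in X | start in state i).
Boundary conditions: a_X = 1, a_W = 0.
For each transient state i, a_i = sum_j P(i->j) * a_j:
  a_Y = 1/10*a_X + 13/20*a_Y + 3/20*a_Z + 1/10*a_W
  a_Z = 0*a_X + 1/5*a_Y + 2/5*a_Z + 2/5*a_W

Substituting a_X = 1 and a_W = 0, rearrange to (I - Q) a = r where r[i] = P(i -> X):
  [7/20, -3/20] . (a_Y, a_Z) = 1/10
  [-1/5, 3/5] . (a_Y, a_Z) = 0

Solving yields:
  a_Y = 1/3
  a_Z = 1/9

Starting state is Y, so the absorption probability is a_Y = 1/3.

Answer: 1/3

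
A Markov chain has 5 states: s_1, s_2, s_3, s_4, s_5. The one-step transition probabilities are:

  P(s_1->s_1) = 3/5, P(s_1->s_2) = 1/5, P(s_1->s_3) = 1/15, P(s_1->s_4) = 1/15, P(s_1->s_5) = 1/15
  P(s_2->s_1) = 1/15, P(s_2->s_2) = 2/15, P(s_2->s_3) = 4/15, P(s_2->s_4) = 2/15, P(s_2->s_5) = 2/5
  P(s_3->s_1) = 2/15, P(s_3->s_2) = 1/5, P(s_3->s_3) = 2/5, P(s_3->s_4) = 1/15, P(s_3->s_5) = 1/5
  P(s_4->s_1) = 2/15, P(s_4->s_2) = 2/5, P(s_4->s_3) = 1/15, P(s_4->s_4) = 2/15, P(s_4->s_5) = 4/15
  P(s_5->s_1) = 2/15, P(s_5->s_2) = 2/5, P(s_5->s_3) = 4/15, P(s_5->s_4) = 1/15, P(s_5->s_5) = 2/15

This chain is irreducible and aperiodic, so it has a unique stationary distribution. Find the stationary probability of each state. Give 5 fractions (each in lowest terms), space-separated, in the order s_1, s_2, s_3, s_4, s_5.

Answer: 5965/27172 1656/6793 6427/27172 1207/13586 2871/13586

Derivation:
The stationary distribution satisfies pi = pi * P, i.e.:
  pi_s_1 = 3/5*pi_s_1 + 1/15*pi_s_2 + 2/15*pi_s_3 + 2/15*pi_s_4 + 2/15*pi_s_5
  pi_s_2 = 1/5*pi_s_1 + 2/15*pi_s_2 + 1/5*pi_s_3 + 2/5*pi_s_4 + 2/5*pi_s_5
  pi_s_3 = 1/15*pi_s_1 + 4/15*pi_s_2 + 2/5*pi_s_3 + 1/15*pi_s_4 + 4/15*pi_s_5
  pi_s_4 = 1/15*pi_s_1 + 2/15*pi_s_2 + 1/15*pi_s_3 + 2/15*pi_s_4 + 1/15*pi_s_5
  pi_s_5 = 1/15*pi_s_1 + 2/5*pi_s_2 + 1/5*pi_s_3 + 4/15*pi_s_4 + 2/15*pi_s_5
with normalization: pi_s_1 + pi_s_2 + pi_s_3 + pi_s_4 + pi_s_5 = 1.

Using the first 4 balance equations plus normalization, the linear system A*pi = b is:
  [-2/5, 1/15, 2/15, 2/15, 2/15] . pi = 0
  [1/5, -13/15, 1/5, 2/5, 2/5] . pi = 0
  [1/15, 4/15, -3/5, 1/15, 4/15] . pi = 0
  [1/15, 2/15, 1/15, -13/15, 1/15] . pi = 0
  [1, 1, 1, 1, 1] . pi = 1

Solving yields:
  pi_s_1 = 5965/27172
  pi_s_2 = 1656/6793
  pi_s_3 = 6427/27172
  pi_s_4 = 1207/13586
  pi_s_5 = 2871/13586

Verification (pi * P):
  5965/27172*3/5 + 1656/6793*1/15 + 6427/27172*2/15 + 1207/13586*2/15 + 2871/13586*2/15 = 5965/27172 = pi_s_1  (ok)
  5965/27172*1/5 + 1656/6793*2/15 + 6427/27172*1/5 + 1207/13586*2/5 + 2871/13586*2/5 = 1656/6793 = pi_s_2  (ok)
  5965/27172*1/15 + 1656/6793*4/15 + 6427/27172*2/5 + 1207/13586*1/15 + 2871/13586*4/15 = 6427/27172 = pi_s_3  (ok)
  5965/27172*1/15 + 1656/6793*2/15 + 6427/27172*1/15 + 1207/13586*2/15 + 2871/13586*1/15 = 1207/13586 = pi_s_4  (ok)
  5965/27172*1/15 + 1656/6793*2/5 + 6427/27172*1/5 + 1207/13586*4/15 + 2871/13586*2/15 = 2871/13586 = pi_s_5  (ok)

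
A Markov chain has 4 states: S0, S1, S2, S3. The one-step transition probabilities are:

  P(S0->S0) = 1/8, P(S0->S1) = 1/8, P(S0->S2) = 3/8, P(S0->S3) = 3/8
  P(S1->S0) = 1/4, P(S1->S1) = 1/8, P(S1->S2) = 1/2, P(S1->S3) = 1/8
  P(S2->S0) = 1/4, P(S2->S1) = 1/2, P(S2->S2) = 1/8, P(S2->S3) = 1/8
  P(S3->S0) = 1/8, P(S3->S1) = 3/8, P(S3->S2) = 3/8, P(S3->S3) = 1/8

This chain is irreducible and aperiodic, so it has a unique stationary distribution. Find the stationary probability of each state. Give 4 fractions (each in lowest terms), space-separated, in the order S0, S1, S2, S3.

The stationary distribution satisfies pi = pi * P, i.e.:
  pi_S0 = 1/8*pi_S0 + 1/4*pi_S1 + 1/4*pi_S2 + 1/8*pi_S3
  pi_S1 = 1/8*pi_S0 + 1/8*pi_S1 + 1/2*pi_S2 + 3/8*pi_S3
  pi_S2 = 3/8*pi_S0 + 1/2*pi_S1 + 1/8*pi_S2 + 3/8*pi_S3
  pi_S3 = 3/8*pi_S0 + 1/8*pi_S1 + 1/8*pi_S2 + 1/8*pi_S3
with normalization: pi_S0 + pi_S1 + pi_S2 + pi_S3 = 1.

Using the first 3 balance equations plus normalization, the linear system A*pi = b is:
  [-7/8, 1/4, 1/4, 1/8] . pi = 0
  [1/8, -7/8, 1/2, 3/8] . pi = 0
  [3/8, 1/2, -7/8, 3/8] . pi = 0
  [1, 1, 1, 1] . pi = 1

Solving yields:
  pi_S0 = 15/74
  pi_S1 = 119/407
  pi_S2 = 134/407
  pi_S3 = 13/74

Verification (pi * P):
  15/74*1/8 + 119/407*1/4 + 134/407*1/4 + 13/74*1/8 = 15/74 = pi_S0  (ok)
  15/74*1/8 + 119/407*1/8 + 134/407*1/2 + 13/74*3/8 = 119/407 = pi_S1  (ok)
  15/74*3/8 + 119/407*1/2 + 134/407*1/8 + 13/74*3/8 = 134/407 = pi_S2  (ok)
  15/74*3/8 + 119/407*1/8 + 134/407*1/8 + 13/74*1/8 = 13/74 = pi_S3  (ok)

Answer: 15/74 119/407 134/407 13/74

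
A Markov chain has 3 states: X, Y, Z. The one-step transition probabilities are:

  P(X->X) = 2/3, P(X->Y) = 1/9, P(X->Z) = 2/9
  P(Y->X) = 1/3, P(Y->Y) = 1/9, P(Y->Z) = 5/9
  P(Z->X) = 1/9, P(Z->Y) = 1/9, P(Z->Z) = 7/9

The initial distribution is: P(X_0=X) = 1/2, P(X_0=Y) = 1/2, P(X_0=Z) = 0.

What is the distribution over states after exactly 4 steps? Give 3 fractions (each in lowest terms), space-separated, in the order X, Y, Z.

Answer: 4447/13122 1/9 7217/13122

Derivation:
Propagating the distribution step by step (d_{t+1} = d_t * P):
d_0 = (X=1/2, Y=1/2, Z=0)
  d_1[X] = 1/2*2/3 + 1/2*1/3 + 0*1/9 = 1/2
  d_1[Y] = 1/2*1/9 + 1/2*1/9 + 0*1/9 = 1/9
  d_1[Z] = 1/2*2/9 + 1/2*5/9 + 0*7/9 = 7/18
d_1 = (X=1/2, Y=1/9, Z=7/18)
  d_2[X] = 1/2*2/3 + 1/9*1/3 + 7/18*1/9 = 67/162
  d_2[Y] = 1/2*1/9 + 1/9*1/9 + 7/18*1/9 = 1/9
  d_2[Z] = 1/2*2/9 + 1/9*5/9 + 7/18*7/9 = 77/162
d_2 = (X=67/162, Y=1/9, Z=77/162)
  d_3[X] = 67/162*2/3 + 1/9*1/3 + 77/162*1/9 = 533/1458
  d_3[Y] = 67/162*1/9 + 1/9*1/9 + 77/162*1/9 = 1/9
  d_3[Z] = 67/162*2/9 + 1/9*5/9 + 77/162*7/9 = 763/1458
d_3 = (X=533/1458, Y=1/9, Z=763/1458)
  d_4[X] = 533/1458*2/3 + 1/9*1/3 + 763/1458*1/9 = 4447/13122
  d_4[Y] = 533/1458*1/9 + 1/9*1/9 + 763/1458*1/9 = 1/9
  d_4[Z] = 533/1458*2/9 + 1/9*5/9 + 763/1458*7/9 = 7217/13122
d_4 = (X=4447/13122, Y=1/9, Z=7217/13122)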